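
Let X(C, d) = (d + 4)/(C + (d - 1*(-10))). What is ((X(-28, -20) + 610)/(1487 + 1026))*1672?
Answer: 1020624/2513 ≈ 406.14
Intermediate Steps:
X(C, d) = (4 + d)/(10 + C + d) (X(C, d) = (4 + d)/(C + (d + 10)) = (4 + d)/(C + (10 + d)) = (4 + d)/(10 + C + d))
((X(-28, -20) + 610)/(1487 + 1026))*1672 = (((4 - 20)/(10 - 28 - 20) + 610)/(1487 + 1026))*1672 = ((-16/(-38) + 610)/2513)*1672 = ((-1/38*(-16) + 610)*(1/2513))*1672 = ((8/19 + 610)*(1/2513))*1672 = ((11598/19)*(1/2513))*1672 = (11598/47747)*1672 = 1020624/2513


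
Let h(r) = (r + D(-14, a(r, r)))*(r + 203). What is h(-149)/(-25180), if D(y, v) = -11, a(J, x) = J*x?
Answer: 432/1259 ≈ 0.34313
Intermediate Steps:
h(r) = (-11 + r)*(203 + r) (h(r) = (r - 11)*(r + 203) = (-11 + r)*(203 + r))
h(-149)/(-25180) = (-2233 + (-149)² + 192*(-149))/(-25180) = (-2233 + 22201 - 28608)*(-1/25180) = -8640*(-1/25180) = 432/1259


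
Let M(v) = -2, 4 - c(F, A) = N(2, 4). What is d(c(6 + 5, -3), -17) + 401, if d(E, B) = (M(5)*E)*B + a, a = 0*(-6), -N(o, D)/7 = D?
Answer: 1489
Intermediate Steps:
N(o, D) = -7*D
c(F, A) = 32 (c(F, A) = 4 - (-7)*4 = 4 - 1*(-28) = 4 + 28 = 32)
a = 0
d(E, B) = -2*B*E (d(E, B) = (-2*E)*B + 0 = -2*B*E + 0 = -2*B*E)
d(c(6 + 5, -3), -17) + 401 = -2*(-17)*32 + 401 = 1088 + 401 = 1489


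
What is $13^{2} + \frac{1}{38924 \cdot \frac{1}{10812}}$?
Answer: $\frac{1647242}{9731} \approx 169.28$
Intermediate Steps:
$13^{2} + \frac{1}{38924 \cdot \frac{1}{10812}} = 169 + \frac{1}{38924 \cdot \frac{1}{10812}} = 169 + \frac{1}{\frac{9731}{2703}} = 169 + \frac{2703}{9731} = \frac{1647242}{9731}$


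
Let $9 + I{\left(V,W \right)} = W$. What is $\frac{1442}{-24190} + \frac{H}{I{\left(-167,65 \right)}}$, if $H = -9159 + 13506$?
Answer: $\frac{7505227}{96760} \approx 77.565$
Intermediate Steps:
$H = 4347$
$I{\left(V,W \right)} = -9 + W$
$\frac{1442}{-24190} + \frac{H}{I{\left(-167,65 \right)}} = \frac{1442}{-24190} + \frac{4347}{-9 + 65} = 1442 \left(- \frac{1}{24190}\right) + \frac{4347}{56} = - \frac{721}{12095} + 4347 \cdot \frac{1}{56} = - \frac{721}{12095} + \frac{621}{8} = \frac{7505227}{96760}$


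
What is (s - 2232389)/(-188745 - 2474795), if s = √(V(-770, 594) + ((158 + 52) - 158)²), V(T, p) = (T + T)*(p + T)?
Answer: 2232389/2663540 - 3*√1901/665885 ≈ 0.83793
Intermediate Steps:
V(T, p) = 2*T*(T + p) (V(T, p) = (2*T)*(T + p) = 2*T*(T + p))
s = 12*√1901 (s = √(2*(-770)*(-770 + 594) + ((158 + 52) - 158)²) = √(2*(-770)*(-176) + (210 - 158)²) = √(271040 + 52²) = √(271040 + 2704) = √273744 = 12*√1901 ≈ 523.21)
(s - 2232389)/(-188745 - 2474795) = (12*√1901 - 2232389)/(-188745 - 2474795) = (-2232389 + 12*√1901)/(-2663540) = (-2232389 + 12*√1901)*(-1/2663540) = 2232389/2663540 - 3*√1901/665885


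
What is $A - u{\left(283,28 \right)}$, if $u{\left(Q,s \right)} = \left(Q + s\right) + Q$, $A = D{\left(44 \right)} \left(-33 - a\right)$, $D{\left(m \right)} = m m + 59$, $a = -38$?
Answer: $9381$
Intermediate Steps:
$D{\left(m \right)} = 59 + m^{2}$ ($D{\left(m \right)} = m^{2} + 59 = 59 + m^{2}$)
$A = 9975$ ($A = \left(59 + 44^{2}\right) \left(-33 - -38\right) = \left(59 + 1936\right) \left(-33 + 38\right) = 1995 \cdot 5 = 9975$)
$u{\left(Q,s \right)} = s + 2 Q$
$A - u{\left(283,28 \right)} = 9975 - \left(28 + 2 \cdot 283\right) = 9975 - \left(28 + 566\right) = 9975 - 594 = 9381$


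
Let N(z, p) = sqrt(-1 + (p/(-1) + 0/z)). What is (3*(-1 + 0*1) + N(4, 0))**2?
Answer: (3 - I)**2 ≈ 8.0 - 6.0*I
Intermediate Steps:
N(z, p) = sqrt(-1 - p) (N(z, p) = sqrt(-1 + (p*(-1) + 0)) = sqrt(-1 + (-p + 0)) = sqrt(-1 - p))
(3*(-1 + 0*1) + N(4, 0))**2 = (3*(-1 + 0*1) + sqrt(-1 - 1*0))**2 = (3*(-1 + 0) + sqrt(-1 + 0))**2 = (3*(-1) + sqrt(-1))**2 = (-3 + I)**2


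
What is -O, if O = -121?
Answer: 121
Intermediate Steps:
-O = -1*(-121) = 121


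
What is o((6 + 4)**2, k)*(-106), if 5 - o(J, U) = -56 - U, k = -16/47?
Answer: -302206/47 ≈ -6429.9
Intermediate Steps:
k = -16/47 (k = -16*1/47 = -16/47 ≈ -0.34043)
o(J, U) = 61 + U (o(J, U) = 5 - (-56 - U) = 5 + (56 + U) = 61 + U)
o((6 + 4)**2, k)*(-106) = (61 - 16/47)*(-106) = (2851/47)*(-106) = -302206/47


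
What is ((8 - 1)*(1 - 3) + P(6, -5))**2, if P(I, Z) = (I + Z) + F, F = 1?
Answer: 144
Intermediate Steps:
P(I, Z) = 1 + I + Z (P(I, Z) = (I + Z) + 1 = 1 + I + Z)
((8 - 1)*(1 - 3) + P(6, -5))**2 = ((8 - 1)*(1 - 3) + (1 + 6 - 5))**2 = (7*(-2) + 2)**2 = (-14 + 2)**2 = (-12)**2 = 144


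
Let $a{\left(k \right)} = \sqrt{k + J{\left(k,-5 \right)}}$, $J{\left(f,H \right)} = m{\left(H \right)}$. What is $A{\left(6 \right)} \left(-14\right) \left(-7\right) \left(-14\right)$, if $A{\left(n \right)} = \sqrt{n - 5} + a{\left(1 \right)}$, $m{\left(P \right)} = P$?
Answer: $-1372 - 2744 i \approx -1372.0 - 2744.0 i$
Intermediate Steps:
$J{\left(f,H \right)} = H$
$a{\left(k \right)} = \sqrt{-5 + k}$ ($a{\left(k \right)} = \sqrt{k - 5} = \sqrt{-5 + k}$)
$A{\left(n \right)} = \sqrt{-5 + n} + 2 i$ ($A{\left(n \right)} = \sqrt{n - 5} + \sqrt{-5 + 1} = \sqrt{-5 + n} + \sqrt{-4} = \sqrt{-5 + n} + 2 i$)
$A{\left(6 \right)} \left(-14\right) \left(-7\right) \left(-14\right) = \left(\sqrt{-5 + 6} + 2 i\right) \left(-14\right) \left(-7\right) \left(-14\right) = \left(\sqrt{1} + 2 i\right) 98 \left(-14\right) = \left(1 + 2 i\right) \left(-1372\right) = -1372 - 2744 i$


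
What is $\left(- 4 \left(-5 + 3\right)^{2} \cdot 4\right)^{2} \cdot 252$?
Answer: $1032192$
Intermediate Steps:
$\left(- 4 \left(-5 + 3\right)^{2} \cdot 4\right)^{2} \cdot 252 = \left(- 4 \left(-2\right)^{2} \cdot 4\right)^{2} \cdot 252 = \left(\left(-4\right) 4 \cdot 4\right)^{2} \cdot 252 = \left(\left(-16\right) 4\right)^{2} \cdot 252 = \left(-64\right)^{2} \cdot 252 = 4096 \cdot 252 = 1032192$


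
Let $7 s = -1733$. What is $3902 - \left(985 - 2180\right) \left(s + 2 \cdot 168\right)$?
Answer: $\frac{767019}{7} \approx 1.0957 \cdot 10^{5}$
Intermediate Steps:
$s = - \frac{1733}{7}$ ($s = \frac{1}{7} \left(-1733\right) = - \frac{1733}{7} \approx -247.57$)
$3902 - \left(985 - 2180\right) \left(s + 2 \cdot 168\right) = 3902 - \left(985 - 2180\right) \left(- \frac{1733}{7} + 2 \cdot 168\right) = 3902 - - 1195 \left(- \frac{1733}{7} + 336\right) = 3902 - \left(-1195\right) \frac{619}{7} = 3902 - - \frac{739705}{7} = 3902 + \frac{739705}{7} = \frac{767019}{7}$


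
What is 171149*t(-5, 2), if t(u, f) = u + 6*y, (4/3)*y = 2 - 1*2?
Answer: -855745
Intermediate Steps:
y = 0 (y = 3*(2 - 1*2)/4 = 3*(2 - 2)/4 = (3/4)*0 = 0)
t(u, f) = u (t(u, f) = u + 6*0 = u + 0 = u)
171149*t(-5, 2) = 171149*(-5) = -855745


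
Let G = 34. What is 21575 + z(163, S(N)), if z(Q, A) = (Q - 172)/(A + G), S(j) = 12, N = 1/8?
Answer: 992441/46 ≈ 21575.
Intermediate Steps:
N = ⅛ ≈ 0.12500
z(Q, A) = (-172 + Q)/(34 + A) (z(Q, A) = (Q - 172)/(A + 34) = (-172 + Q)/(34 + A))
21575 + z(163, S(N)) = 21575 + (-172 + 163)/(34 + 12) = 21575 - 9/46 = 992441/46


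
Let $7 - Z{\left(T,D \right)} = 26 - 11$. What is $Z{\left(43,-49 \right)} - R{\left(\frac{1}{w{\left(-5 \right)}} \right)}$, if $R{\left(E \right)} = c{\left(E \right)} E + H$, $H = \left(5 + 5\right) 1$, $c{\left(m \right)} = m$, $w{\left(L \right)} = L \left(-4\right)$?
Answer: $- \frac{7201}{400} \approx -18.003$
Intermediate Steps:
$Z{\left(T,D \right)} = -8$ ($Z{\left(T,D \right)} = 7 - \left(26 - 11\right) = 7 - 15 = -8$)
$w{\left(L \right)} = - 4 L$
$H = 10$ ($H = 10 \cdot 1 = 10$)
$R{\left(E \right)} = 10 + E^{2}$ ($R{\left(E \right)} = E E + 10 = E^{2} + 10 = 10 + E^{2}$)
$Z{\left(43,-49 \right)} - R{\left(\frac{1}{w{\left(-5 \right)}} \right)} = -8 - \left(10 + \left(\frac{1}{\left(-4\right) \left(-5\right)}\right)^{2}\right) = -8 - \left(10 + \left(\frac{1}{20}\right)^{2}\right) = -8 - \left(10 + \frac{1}{400}\right) = -8 - \frac{4001}{400} = - \frac{7201}{400}$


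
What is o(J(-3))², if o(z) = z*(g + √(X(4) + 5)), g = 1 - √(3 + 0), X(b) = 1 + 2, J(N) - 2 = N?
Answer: (-1 + √3 - 2*√2)² ≈ 4.3948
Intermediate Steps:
J(N) = 2 + N
X(b) = 3
g = 1 - √3 ≈ -0.73205
o(z) = z*(1 - √3 + 2*√2) (o(z) = z*((1 - √3) + √(3 + 5)) = z*((1 - √3) + √8) = z*((1 - √3) + 2*√2) = z*(1 - √3 + 2*√2))
o(J(-3))² = ((2 - 3)*(1 - √3 + 2*√2))² = (-(1 - √3 + 2*√2))² = (-1 + √3 - 2*√2)²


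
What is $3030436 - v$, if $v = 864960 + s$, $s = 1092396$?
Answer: $1073080$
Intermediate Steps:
$v = 1957356$ ($v = 864960 + 1092396 = 1957356$)
$3030436 - v = 3030436 - 1957356 = 1073080$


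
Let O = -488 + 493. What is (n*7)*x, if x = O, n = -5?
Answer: -175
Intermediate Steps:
O = 5
x = 5
(n*7)*x = -5*7*5 = -35*5 = -175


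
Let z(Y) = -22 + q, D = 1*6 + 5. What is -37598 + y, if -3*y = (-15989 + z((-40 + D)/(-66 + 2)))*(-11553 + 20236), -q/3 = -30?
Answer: 46043083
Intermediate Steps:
q = 90 (q = -3*(-30) = 90)
D = 11 (D = 6 + 5 = 11)
z(Y) = 68 (z(Y) = -22 + 90 = 68)
y = 46080681 (y = -(-15989 + 68)*(-11553 + 20236)/3 = -(-5307)*8683 = -⅓*(-138242043) = 46080681)
-37598 + y = -37598 + 46080681 = 46043083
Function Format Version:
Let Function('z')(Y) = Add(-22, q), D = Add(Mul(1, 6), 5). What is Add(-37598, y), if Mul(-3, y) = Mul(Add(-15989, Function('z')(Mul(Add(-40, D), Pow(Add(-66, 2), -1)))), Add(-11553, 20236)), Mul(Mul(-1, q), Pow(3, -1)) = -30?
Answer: 46043083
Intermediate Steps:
q = 90 (q = Mul(-3, -30) = 90)
D = 11 (D = Add(6, 5) = 11)
Function('z')(Y) = 68 (Function('z')(Y) = Add(-22, 90) = 68)
y = 46080681 (y = Mul(Rational(-1, 3), Mul(Add(-15989, 68), Add(-11553, 20236))) = Mul(Rational(-1, 3), Mul(-15921, 8683)) = Mul(Rational(-1, 3), -138242043) = 46080681)
Add(-37598, y) = Add(-37598, 46080681) = 46043083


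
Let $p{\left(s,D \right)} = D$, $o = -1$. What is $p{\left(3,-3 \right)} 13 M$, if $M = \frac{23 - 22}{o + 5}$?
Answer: $- \frac{39}{4} \approx -9.75$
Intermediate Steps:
$M = \frac{1}{4}$ ($M = \frac{23 - 22}{-1 + 5} = 1 \cdot \frac{1}{4} = \frac{1}{4} \approx 0.25$)
$p{\left(3,-3 \right)} 13 M = \left(-3\right) 13 \cdot \frac{1}{4} = \left(-39\right) \frac{1}{4} = - \frac{39}{4}$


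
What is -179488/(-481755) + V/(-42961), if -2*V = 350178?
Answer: 92060985163/20696676555 ≈ 4.4481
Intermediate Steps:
V = -175089 (V = -½*350178 = -175089)
-179488/(-481755) + V/(-42961) = -179488/(-481755) - 175089/(-42961) = -179488*(-1/481755) - 175089*(-1/42961) = 179488/481755 + 175089/42961 = 92060985163/20696676555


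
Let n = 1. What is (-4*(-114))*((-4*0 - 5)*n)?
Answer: -2280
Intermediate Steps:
(-4*(-114))*((-4*0 - 5)*n) = (-4*(-114))*((-4*0 - 5)*1) = 456*((0 - 5)*1) = 456*(-5*1) = 456*(-5) = -2280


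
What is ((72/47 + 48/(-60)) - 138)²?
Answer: 1040578564/55225 ≈ 18843.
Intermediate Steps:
((72/47 + 48/(-60)) - 138)² = ((72*(1/47) + 48*(-1/60)) - 138)² = ((72/47 - ⅘) - 138)² = (172/235 - 138)² = (-32258/235)² = 1040578564/55225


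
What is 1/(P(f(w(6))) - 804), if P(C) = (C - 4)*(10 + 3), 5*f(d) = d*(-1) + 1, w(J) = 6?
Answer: -1/869 ≈ -0.0011507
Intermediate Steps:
f(d) = ⅕ - d/5 (f(d) = (d*(-1) + 1)/5 = (-d + 1)/5 = (1 - d)/5 = ⅕ - d/5)
P(C) = -52 + 13*C (P(C) = (-4 + C)*13 = -52 + 13*C)
1/(P(f(w(6))) - 804) = 1/((-52 + 13*(⅕ - ⅕*6)) - 804) = 1/((-52 + 13*(⅕ - 6/5)) - 804) = 1/((-52 + 13*(-1)) - 804) = 1/((-52 - 13) - 804) = 1/(-65 - 804) = 1/(-869) = -1/869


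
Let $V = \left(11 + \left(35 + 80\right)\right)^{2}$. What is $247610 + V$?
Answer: $263486$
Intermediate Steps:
$V = 15876$ ($V = \left(11 + 115\right)^{2} = 126^{2} = 15876$)
$247610 + V = 247610 + 15876 = 263486$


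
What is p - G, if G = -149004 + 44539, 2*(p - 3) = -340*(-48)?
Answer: 112628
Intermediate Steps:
p = 8163 (p = 3 + (-340*(-48))/2 = 3 + (½)*16320 = 3 + 8160 = 8163)
G = -104465
p - G = 8163 - 1*(-104465) = 8163 + 104465 = 112628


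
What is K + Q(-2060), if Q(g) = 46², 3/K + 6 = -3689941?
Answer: 7807927849/3689947 ≈ 2116.0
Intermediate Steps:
K = -3/3689947 (K = 3/(-6 - 3689941) = 3/(-3689947) = 3*(-1/3689947) = -3/3689947 ≈ -8.1302e-7)
Q(g) = 2116
K + Q(-2060) = -3/3689947 + 2116 = 7807927849/3689947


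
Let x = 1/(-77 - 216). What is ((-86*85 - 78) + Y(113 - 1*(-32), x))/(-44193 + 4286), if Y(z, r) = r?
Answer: 2164685/11692751 ≈ 0.18513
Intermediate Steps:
x = -1/293 (x = 1/(-293) = -1/293 ≈ -0.0034130)
((-86*85 - 78) + Y(113 - 1*(-32), x))/(-44193 + 4286) = ((-86*85 - 78) - 1/293)/(-44193 + 4286) = ((-7310 - 78) - 1/293)/(-39907) = (-7388 - 1/293)*(-1/39907) = -2164685/293*(-1/39907) = 2164685/11692751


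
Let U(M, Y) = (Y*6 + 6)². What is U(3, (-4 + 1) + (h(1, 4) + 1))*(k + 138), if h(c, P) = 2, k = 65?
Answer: 7308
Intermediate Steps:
U(M, Y) = (6 + 6*Y)² (U(M, Y) = (6*Y + 6)² = (6 + 6*Y)²)
U(3, (-4 + 1) + (h(1, 4) + 1))*(k + 138) = (36*(1 + ((-4 + 1) + (2 + 1)))²)*(65 + 138) = (36*(1 + (-3 + 3))²)*203 = (36*(1 + 0)²)*203 = (36*1²)*203 = (36*1)*203 = 36*203 = 7308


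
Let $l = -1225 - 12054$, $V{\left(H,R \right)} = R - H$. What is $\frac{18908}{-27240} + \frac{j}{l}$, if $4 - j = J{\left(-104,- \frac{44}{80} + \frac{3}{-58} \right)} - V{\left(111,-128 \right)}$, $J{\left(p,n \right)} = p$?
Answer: $- \frac{61877723}{90429990} \approx -0.68426$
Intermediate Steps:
$l = -13279$ ($l = -1225 - 12054 = -13279$)
$j = -131$ ($j = 4 - \left(-104 - \left(-128 - 111\right)\right) = 4 - \left(-104 - -239\right) = 4 - \left(-104 + 239\right) = 4 - 135 = -131$)
$\frac{18908}{-27240} + \frac{j}{l} = \frac{18908}{-27240} - \frac{131}{-13279} = 18908 \left(- \frac{1}{27240}\right) - - \frac{131}{13279} = - \frac{4727}{6810} + \frac{131}{13279} = - \frac{61877723}{90429990}$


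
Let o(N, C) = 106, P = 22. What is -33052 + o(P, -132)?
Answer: -32946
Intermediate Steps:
-33052 + o(P, -132) = -33052 + 106 = -32946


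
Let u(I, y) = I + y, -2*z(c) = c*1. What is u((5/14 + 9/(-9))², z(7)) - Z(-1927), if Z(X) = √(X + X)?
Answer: -605/196 - I*√3854 ≈ -3.0867 - 62.081*I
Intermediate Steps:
z(c) = -c/2
Z(X) = √2*√X (Z(X) = √(2*X) = √2*√X)
u((5/14 + 9/(-9))², z(7)) - Z(-1927) = ((5/14 + 9/(-9))² - ½*7) - √2*√(-1927) = ((5*(1/14) + 9*(-⅑))² - 7/2) - √2*I*√1927 = ((5/14 - 1)² - 7/2) - I*√3854 = ((-9/14)² - 7/2) - I*√3854 = (81/196 - 7/2) - I*√3854 = -605/196 - I*√3854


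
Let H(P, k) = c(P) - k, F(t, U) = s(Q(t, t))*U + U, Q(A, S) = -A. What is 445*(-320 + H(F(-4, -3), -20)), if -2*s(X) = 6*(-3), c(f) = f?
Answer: -146850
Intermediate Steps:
s(X) = 9 (s(X) = -3*(-3) = -½*(-18) = 9)
F(t, U) = 10*U (F(t, U) = 9*U + U = 10*U)
H(P, k) = P - k
445*(-320 + H(F(-4, -3), -20)) = 445*(-320 + (10*(-3) - 1*(-20))) = 445*(-320 + (-30 + 20)) = 445*(-320 - 10) = 445*(-330) = -146850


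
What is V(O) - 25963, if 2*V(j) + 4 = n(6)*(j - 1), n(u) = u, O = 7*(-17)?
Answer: -26325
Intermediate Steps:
O = -119
V(j) = -5 + 3*j (V(j) = -2 + (6*(j - 1))/2 = -2 + (6*(-1 + j))/2 = -2 + (-6 + 6*j)/2 = -2 + (-3 + 3*j) = -5 + 3*j)
V(O) - 25963 = (-5 + 3*(-119)) - 25963 = (-5 - 357) - 25963 = -362 - 25963 = -26325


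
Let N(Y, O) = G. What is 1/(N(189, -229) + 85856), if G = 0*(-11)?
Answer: 1/85856 ≈ 1.1647e-5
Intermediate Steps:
G = 0
N(Y, O) = 0
1/(N(189, -229) + 85856) = 1/(0 + 85856) = 1/85856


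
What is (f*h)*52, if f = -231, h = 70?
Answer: -840840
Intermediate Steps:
(f*h)*52 = -231*70*52 = -16170*52 = -840840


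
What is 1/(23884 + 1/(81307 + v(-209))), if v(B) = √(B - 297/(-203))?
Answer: 4578897781179827/109362394662015143349 + I*√8552390/765536762634106003443 ≈ 4.1869e-5 + 3.8201e-18*I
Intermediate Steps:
v(B) = √(297/203 + B) (v(B) = √(B - 297*(-1/203)) = √(B + 297/203) = √(297/203 + B))
1/(23884 + 1/(81307 + v(-209))) = 1/(23884 + 1/(81307 + √(60291 + 41209*(-209))/203)) = 1/(23884 + 1/(81307 + √(60291 - 8612681)/203)) = 1/(23884 + 1/(81307 + √(-8552390)/203)) = 1/(23884 + 1/(81307 + (I*√8552390)/203)) = 1/(23884 + 1/(81307 + I*√8552390/203))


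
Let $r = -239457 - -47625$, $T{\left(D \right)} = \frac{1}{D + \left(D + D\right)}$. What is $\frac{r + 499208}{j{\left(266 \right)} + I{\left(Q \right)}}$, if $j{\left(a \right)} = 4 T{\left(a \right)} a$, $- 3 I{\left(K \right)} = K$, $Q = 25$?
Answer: $- \frac{307376}{7} \approx -43911.0$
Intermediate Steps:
$T{\left(D \right)} = \frac{1}{3 D}$ ($T{\left(D \right)} = \frac{1}{D + 2 D} = \frac{1}{3 D}$)
$I{\left(K \right)} = - \frac{K}{3}$
$j{\left(a \right)} = \frac{4}{3}$ ($j{\left(a \right)} = 4 \frac{1}{3 a} a = \frac{4}{3 a} a = \frac{4}{3}$)
$r = -191832$ ($r = -239457 + 47625 = -191832$)
$\frac{r + 499208}{j{\left(266 \right)} + I{\left(Q \right)}} = \frac{-191832 + 499208}{\frac{4}{3} - \frac{25}{3}} = \frac{307376}{\frac{4}{3} - \frac{25}{3}} = \frac{307376}{-7} = 307376 \left(- \frac{1}{7}\right) = - \frac{307376}{7}$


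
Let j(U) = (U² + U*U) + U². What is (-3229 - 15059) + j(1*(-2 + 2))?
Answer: -18288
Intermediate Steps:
j(U) = 3*U² (j(U) = (U² + U²) + U² = 2*U² + U² = 3*U²)
(-3229 - 15059) + j(1*(-2 + 2)) = (-3229 - 15059) + 3*(1*(-2 + 2))² = -18288 + 3*(1*0)² = -18288 + 3*0² = -18288 + 3*0 = -18288 + 0 = -18288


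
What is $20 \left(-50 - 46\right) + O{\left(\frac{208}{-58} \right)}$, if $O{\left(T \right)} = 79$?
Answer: $-1841$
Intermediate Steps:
$20 \left(-50 - 46\right) + O{\left(\frac{208}{-58} \right)} = 20 \left(-50 - 46\right) + 79 = 20 \left(-96\right) + 79 = -1920 + 79 = -1841$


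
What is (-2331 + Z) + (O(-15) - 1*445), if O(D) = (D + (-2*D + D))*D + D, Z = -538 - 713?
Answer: -4042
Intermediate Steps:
Z = -1251
O(D) = D (O(D) = (D - D)*D + D = 0*D + D = 0 + D = D)
(-2331 + Z) + (O(-15) - 1*445) = (-2331 - 1251) + (-15 - 1*445) = -3582 + (-15 - 445) = -3582 - 460 = -4042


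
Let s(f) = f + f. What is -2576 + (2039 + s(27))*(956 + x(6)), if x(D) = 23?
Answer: 2046471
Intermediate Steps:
s(f) = 2*f
-2576 + (2039 + s(27))*(956 + x(6)) = -2576 + (2039 + 2*27)*(956 + 23) = -2576 + (2039 + 54)*979 = -2576 + 2093*979 = -2576 + 2049047 = 2046471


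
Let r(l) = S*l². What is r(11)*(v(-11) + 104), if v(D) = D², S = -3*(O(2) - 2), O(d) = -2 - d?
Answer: 490050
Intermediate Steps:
S = 18 (S = -3*((-2 - 1*2) - 2) = -3*((-2 - 2) - 2) = -3*(-4 - 2) = -3*(-6) = 18)
r(l) = 18*l²
r(11)*(v(-11) + 104) = (18*11²)*((-11)² + 104) = (18*121)*(121 + 104) = 2178*225 = 490050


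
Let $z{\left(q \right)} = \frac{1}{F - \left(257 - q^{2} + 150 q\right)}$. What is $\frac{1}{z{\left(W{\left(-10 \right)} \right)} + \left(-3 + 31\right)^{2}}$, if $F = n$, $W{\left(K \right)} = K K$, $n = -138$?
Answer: $\frac{5395}{4229679} \approx 0.0012755$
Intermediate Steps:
$W{\left(K \right)} = K^{2}$
$F = -138$
$z{\left(q \right)} = \frac{1}{-395 + q^{2} - 150 q}$ ($z{\left(q \right)} = \frac{1}{-138 - \left(257 - q^{2} + 150 q\right)} = \frac{1}{-395 + q^{2} - 150 q}$)
$\frac{1}{z{\left(W{\left(-10 \right)} \right)} + \left(-3 + 31\right)^{2}} = \frac{1}{\frac{1}{-395 + \left(\left(-10\right)^{2}\right)^{2} - 150 \left(-10\right)^{2}} + \left(-3 + 31\right)^{2}} = \frac{1}{\frac{1}{-395 + 100^{2} - 15000} + 28^{2}} = \frac{1}{\frac{1}{-395 + 10000 - 15000} + 784} = \frac{1}{\frac{1}{-5395} + 784} = \frac{1}{- \frac{1}{5395} + 784} = \frac{1}{\frac{4229679}{5395}} = \frac{5395}{4229679}$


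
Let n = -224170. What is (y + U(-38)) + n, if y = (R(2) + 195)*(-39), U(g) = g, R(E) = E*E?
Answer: -231969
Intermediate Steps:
R(E) = E²
y = -7761 (y = (2² + 195)*(-39) = (4 + 195)*(-39) = 199*(-39) = -7761)
(y + U(-38)) + n = (-7761 - 38) - 224170 = -7799 - 224170 = -231969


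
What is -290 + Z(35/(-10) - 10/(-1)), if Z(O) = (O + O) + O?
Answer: -541/2 ≈ -270.50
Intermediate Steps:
Z(O) = 3*O (Z(O) = 2*O + O = 3*O)
-290 + Z(35/(-10) - 10/(-1)) = -290 + 3*(35/(-10) - 10/(-1)) = -290 + 3*(35*(-⅒) - 10*(-1)) = -290 + 3*(-7/2 + 10) = -290 + 3*(13/2) = -290 + 39/2 = -541/2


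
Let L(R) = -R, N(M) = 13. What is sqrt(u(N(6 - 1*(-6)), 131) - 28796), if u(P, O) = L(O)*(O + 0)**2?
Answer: I*sqrt(2276887) ≈ 1508.9*I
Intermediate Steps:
u(P, O) = -O**3 (u(P, O) = (-O)*(O + 0)**2 = (-O)*O**2 = -O**3)
sqrt(u(N(6 - 1*(-6)), 131) - 28796) = sqrt(-1*131**3 - 28796) = sqrt(-1*2248091 - 28796) = sqrt(-2248091 - 28796) = sqrt(-2276887) = I*sqrt(2276887)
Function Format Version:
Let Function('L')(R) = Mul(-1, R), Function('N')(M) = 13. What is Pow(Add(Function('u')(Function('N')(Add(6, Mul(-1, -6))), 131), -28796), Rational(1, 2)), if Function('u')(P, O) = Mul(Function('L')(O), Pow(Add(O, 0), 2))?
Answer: Mul(I, Pow(2276887, Rational(1, 2))) ≈ Mul(1508.9, I)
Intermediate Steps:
Function('u')(P, O) = Mul(-1, Pow(O, 3)) (Function('u')(P, O) = Mul(Mul(-1, O), Pow(Add(O, 0), 2)) = Mul(Mul(-1, O), Pow(O, 2)) = Mul(-1, Pow(O, 3)))
Pow(Add(Function('u')(Function('N')(Add(6, Mul(-1, -6))), 131), -28796), Rational(1, 2)) = Pow(Add(Mul(-1, Pow(131, 3)), -28796), Rational(1, 2)) = Pow(Add(Mul(-1, 2248091), -28796), Rational(1, 2)) = Pow(Add(-2248091, -28796), Rational(1, 2)) = Pow(-2276887, Rational(1, 2)) = Mul(I, Pow(2276887, Rational(1, 2)))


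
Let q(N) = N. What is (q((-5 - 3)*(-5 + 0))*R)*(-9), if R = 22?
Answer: -7920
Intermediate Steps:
(q((-5 - 3)*(-5 + 0))*R)*(-9) = (((-5 - 3)*(-5 + 0))*22)*(-9) = (-8*(-5)*22)*(-9) = (40*22)*(-9) = 880*(-9) = -7920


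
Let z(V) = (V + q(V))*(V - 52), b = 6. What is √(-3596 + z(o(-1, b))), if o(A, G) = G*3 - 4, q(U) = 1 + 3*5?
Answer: 8*I*√74 ≈ 68.819*I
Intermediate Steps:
q(U) = 16 (q(U) = 1 + 15 = 16)
o(A, G) = -4 + 3*G (o(A, G) = 3*G - 4 = -4 + 3*G)
z(V) = (-52 + V)*(16 + V) (z(V) = (V + 16)*(V - 52) = (16 + V)*(-52 + V) = (-52 + V)*(16 + V))
√(-3596 + z(o(-1, b))) = √(-3596 + (-832 + (-4 + 3*6)² - 36*(-4 + 3*6))) = √(-3596 + (-832 + (-4 + 18)² - 36*(-4 + 18))) = √(-3596 + (-832 + 14² - 36*14)) = √(-3596 + (-832 + 196 - 504)) = √(-3596 - 1140) = √(-4736) = 8*I*√74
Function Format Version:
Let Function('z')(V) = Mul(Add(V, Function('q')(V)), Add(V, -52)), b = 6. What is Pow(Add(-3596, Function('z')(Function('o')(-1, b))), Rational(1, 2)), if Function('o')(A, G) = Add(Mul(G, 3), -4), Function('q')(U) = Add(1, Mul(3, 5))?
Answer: Mul(8, I, Pow(74, Rational(1, 2))) ≈ Mul(68.819, I)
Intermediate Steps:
Function('q')(U) = 16 (Function('q')(U) = Add(1, 15) = 16)
Function('o')(A, G) = Add(-4, Mul(3, G)) (Function('o')(A, G) = Add(Mul(3, G), -4) = Add(-4, Mul(3, G)))
Function('z')(V) = Mul(Add(-52, V), Add(16, V)) (Function('z')(V) = Mul(Add(V, 16), Add(V, -52)) = Mul(Add(16, V), Add(-52, V)) = Mul(Add(-52, V), Add(16, V)))
Pow(Add(-3596, Function('z')(Function('o')(-1, b))), Rational(1, 2)) = Pow(Add(-3596, Add(-832, Pow(Add(-4, Mul(3, 6)), 2), Mul(-36, Add(-4, Mul(3, 6))))), Rational(1, 2)) = Pow(Add(-3596, Add(-832, Pow(Add(-4, 18), 2), Mul(-36, Add(-4, 18)))), Rational(1, 2)) = Pow(Add(-3596, Add(-832, Pow(14, 2), Mul(-36, 14))), Rational(1, 2)) = Pow(Add(-3596, Add(-832, 196, -504)), Rational(1, 2)) = Pow(Add(-3596, -1140), Rational(1, 2)) = Pow(-4736, Rational(1, 2)) = Mul(8, I, Pow(74, Rational(1, 2)))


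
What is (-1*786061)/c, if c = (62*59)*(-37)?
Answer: 786061/135346 ≈ 5.8078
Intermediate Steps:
c = -135346 (c = 3658*(-37) = -135346)
(-1*786061)/c = -1*786061/(-135346) = -786061*(-1/135346) = 786061/135346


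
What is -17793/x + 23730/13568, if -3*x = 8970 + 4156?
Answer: 258931563/44523392 ≈ 5.8156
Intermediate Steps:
x = -13126/3 (x = -(8970 + 4156)/3 = -⅓*13126 = -13126/3 ≈ -4375.3)
-17793/x + 23730/13568 = -17793/(-13126/3) + 23730/13568 = -17793*(-3/13126) + 23730*(1/13568) = 53379/13126 + 11865/6784 = 258931563/44523392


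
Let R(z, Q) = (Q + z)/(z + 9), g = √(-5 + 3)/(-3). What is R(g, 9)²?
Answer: 1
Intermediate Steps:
g = -I*√2/3 (g = √(-2)*(-⅓) = (I*√2)*(-⅓) = -I*√2/3 ≈ -0.4714*I)
R(z, Q) = (Q + z)/(9 + z)
R(g, 9)² = ((9 - I*√2/3)/(9 - I*√2/3))² = 1² = 1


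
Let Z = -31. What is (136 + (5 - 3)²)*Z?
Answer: -4340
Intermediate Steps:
(136 + (5 - 3)²)*Z = (136 + (5 - 3)²)*(-31) = (136 + 2²)*(-31) = (136 + 4)*(-31) = 140*(-31) = -4340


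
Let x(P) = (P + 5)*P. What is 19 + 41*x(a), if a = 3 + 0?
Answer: 1003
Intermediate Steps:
a = 3
x(P) = P*(5 + P) (x(P) = (5 + P)*P = P*(5 + P))
19 + 41*x(a) = 19 + 41*(3*(5 + 3)) = 19 + 41*(3*8) = 19 + 41*24 = 19 + 984 = 1003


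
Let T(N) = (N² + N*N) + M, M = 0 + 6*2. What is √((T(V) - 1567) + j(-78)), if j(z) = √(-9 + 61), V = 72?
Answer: √(8813 + 2*√13) ≈ 93.916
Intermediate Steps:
j(z) = 2*√13 (j(z) = √52 = 2*√13)
M = 12 (M = 0 + 12 = 12)
T(N) = 12 + 2*N² (T(N) = (N² + N*N) + 12 = (N² + N²) + 12 = 2*N² + 12 = 12 + 2*N²)
√((T(V) - 1567) + j(-78)) = √(((12 + 2*72²) - 1567) + 2*√13) = √(((12 + 2*5184) - 1567) + 2*√13) = √(((12 + 10368) - 1567) + 2*√13) = √((10380 - 1567) + 2*√13) = √(8813 + 2*√13)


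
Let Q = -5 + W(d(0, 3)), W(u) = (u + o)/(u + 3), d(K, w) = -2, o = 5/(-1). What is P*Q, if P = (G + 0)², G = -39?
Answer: -18252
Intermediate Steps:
o = -5 (o = 5*(-1) = -5)
W(u) = (-5 + u)/(3 + u) (W(u) = (u - 5)/(u + 3) = (-5 + u)/(3 + u))
Q = -12 (Q = -5 + (-5 - 2)/(3 - 2) = -5 - 7/1 = -5 + 1*(-7) = -5 - 7 = -12)
P = 1521 (P = (-39 + 0)² = (-39)² = 1521)
P*Q = 1521*(-12) = -18252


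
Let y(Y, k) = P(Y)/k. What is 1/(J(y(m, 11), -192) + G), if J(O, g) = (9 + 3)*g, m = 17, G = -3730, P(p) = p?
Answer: -1/6034 ≈ -0.00016573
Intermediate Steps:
y(Y, k) = Y/k
J(O, g) = 12*g
1/(J(y(m, 11), -192) + G) = 1/(12*(-192) - 3730) = 1/(-2304 - 3730) = 1/(-6034) = -1/6034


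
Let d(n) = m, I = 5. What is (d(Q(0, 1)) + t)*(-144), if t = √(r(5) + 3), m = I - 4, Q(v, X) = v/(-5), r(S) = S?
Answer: -144 - 288*√2 ≈ -551.29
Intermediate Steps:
Q(v, X) = -v/5 (Q(v, X) = v*(-⅕) = -v/5)
m = 1 (m = 5 - 4 = 1)
d(n) = 1
t = 2*√2 (t = √(5 + 3) = √8 = 2*√2 ≈ 2.8284)
(d(Q(0, 1)) + t)*(-144) = (1 + 2*√2)*(-144) = -144 - 288*√2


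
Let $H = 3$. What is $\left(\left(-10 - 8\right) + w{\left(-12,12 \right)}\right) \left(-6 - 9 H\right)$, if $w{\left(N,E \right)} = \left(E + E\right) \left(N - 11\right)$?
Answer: $18810$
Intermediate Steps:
$w{\left(N,E \right)} = 2 E \left(-11 + N\right)$
$\left(\left(-10 - 8\right) + w{\left(-12,12 \right)}\right) \left(-6 - 9 H\right) = \left(\left(-10 - 8\right) + 2 \cdot 12 \left(-11 - 12\right)\right) \left(-6 - 27\right) = \left(\left(-10 - 8\right) + 2 \cdot 12 \left(-23\right)\right) \left(-6 - 27\right) = \left(-18 - 552\right) \left(-33\right) = \left(-570\right) \left(-33\right) = 18810$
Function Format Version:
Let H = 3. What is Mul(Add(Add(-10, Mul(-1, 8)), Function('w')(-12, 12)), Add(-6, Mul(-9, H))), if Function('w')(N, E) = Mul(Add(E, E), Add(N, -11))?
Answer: 18810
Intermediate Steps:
Function('w')(N, E) = Mul(2, E, Add(-11, N)) (Function('w')(N, E) = Mul(Mul(2, E), Add(-11, N)) = Mul(2, E, Add(-11, N)))
Mul(Add(Add(-10, Mul(-1, 8)), Function('w')(-12, 12)), Add(-6, Mul(-9, H))) = Mul(Add(Add(-10, Mul(-1, 8)), Mul(2, 12, Add(-11, -12))), Add(-6, Mul(-9, 3))) = Mul(Add(Add(-10, -8), Mul(2, 12, -23)), Add(-6, -27)) = Mul(Add(-18, -552), -33) = Mul(-570, -33) = 18810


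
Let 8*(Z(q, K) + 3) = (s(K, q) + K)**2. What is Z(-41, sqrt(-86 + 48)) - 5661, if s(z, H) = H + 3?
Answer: -5664 + (38 - I*sqrt(38))**2/8 ≈ -5488.3 - 58.562*I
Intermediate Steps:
s(z, H) = 3 + H
Z(q, K) = -3 + (3 + K + q)**2/8 (Z(q, K) = -3 + ((3 + q) + K)**2/8 = -3 + (3 + K + q)**2/8)
Z(-41, sqrt(-86 + 48)) - 5661 = (-3 + (3 + sqrt(-86 + 48) - 41)**2/8) - 5661 = (-3 + (3 + sqrt(-38) - 41)**2/8) - 5661 = (-3 + (3 + I*sqrt(38) - 41)**2/8) - 5661 = (-3 + (-38 + I*sqrt(38))**2/8) - 5661 = -5664 + (-38 + I*sqrt(38))**2/8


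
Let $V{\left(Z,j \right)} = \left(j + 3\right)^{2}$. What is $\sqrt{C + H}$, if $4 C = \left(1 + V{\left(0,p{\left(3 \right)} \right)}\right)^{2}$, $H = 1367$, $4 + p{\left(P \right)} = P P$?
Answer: $\frac{3 \sqrt{1077}}{2} \approx 49.227$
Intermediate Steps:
$p{\left(P \right)} = -4 + P^{2}$ ($p{\left(P \right)} = -4 + P P = -4 + P^{2}$)
$V{\left(Z,j \right)} = \left(3 + j\right)^{2}$
$C = \frac{4225}{4}$ ($C = \frac{\left(1 + \left(3 - \left(4 - 3^{2}\right)\right)^{2}\right)^{2}}{4} = \frac{\left(1 + \left(3 + \left(-4 + 9\right)\right)^{2}\right)^{2}}{4} = \frac{\left(1 + \left(3 + 5\right)^{2}\right)^{2}}{4} = \frac{\left(1 + 8^{2}\right)^{2}}{4} = \frac{\left(1 + 64\right)^{2}}{4} = \frac{65^{2}}{4} = \frac{1}{4} \cdot 4225 = \frac{4225}{4} \approx 1056.3$)
$\sqrt{C + H} = \sqrt{\frac{4225}{4} + 1367} = \sqrt{\frac{9693}{4}} = \frac{3 \sqrt{1077}}{2}$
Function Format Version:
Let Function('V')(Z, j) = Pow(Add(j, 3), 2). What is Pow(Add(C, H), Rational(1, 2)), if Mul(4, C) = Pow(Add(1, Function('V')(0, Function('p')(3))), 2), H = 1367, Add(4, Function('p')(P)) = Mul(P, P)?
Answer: Mul(Rational(3, 2), Pow(1077, Rational(1, 2))) ≈ 49.227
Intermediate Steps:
Function('p')(P) = Add(-4, Pow(P, 2)) (Function('p')(P) = Add(-4, Mul(P, P)) = Add(-4, Pow(P, 2)))
Function('V')(Z, j) = Pow(Add(3, j), 2)
C = Rational(4225, 4) (C = Mul(Rational(1, 4), Pow(Add(1, Pow(Add(3, Add(-4, Pow(3, 2))), 2)), 2)) = Mul(Rational(1, 4), Pow(Add(1, Pow(Add(3, Add(-4, 9)), 2)), 2)) = Mul(Rational(1, 4), Pow(Add(1, Pow(Add(3, 5), 2)), 2)) = Mul(Rational(1, 4), Pow(Add(1, Pow(8, 2)), 2)) = Mul(Rational(1, 4), Pow(Add(1, 64), 2)) = Mul(Rational(1, 4), Pow(65, 2)) = Mul(Rational(1, 4), 4225) = Rational(4225, 4) ≈ 1056.3)
Pow(Add(C, H), Rational(1, 2)) = Pow(Add(Rational(4225, 4), 1367), Rational(1, 2)) = Pow(Rational(9693, 4), Rational(1, 2)) = Mul(Rational(3, 2), Pow(1077, Rational(1, 2)))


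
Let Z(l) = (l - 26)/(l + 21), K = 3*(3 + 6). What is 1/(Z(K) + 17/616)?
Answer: 3696/179 ≈ 20.648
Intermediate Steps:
K = 27 (K = 3*9 = 27)
Z(l) = (-26 + l)/(21 + l)
1/(Z(K) + 17/616) = 1/((-26 + 27)/(21 + 27) + 17/616) = 1/(1/48 + 17*(1/616)) = 1/((1/48)*1 + 17/616) = 1/(1/48 + 17/616) = 1/(179/3696) = 3696/179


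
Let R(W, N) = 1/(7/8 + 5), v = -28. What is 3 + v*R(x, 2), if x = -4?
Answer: -83/47 ≈ -1.7660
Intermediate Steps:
R(W, N) = 8/47 (R(W, N) = 1/(7*(1/8) + 5) = 1/(7/8 + 5) = 1/(47/8) = 8/47)
3 + v*R(x, 2) = 3 - 28*8/47 = 3 - 224/47 = -83/47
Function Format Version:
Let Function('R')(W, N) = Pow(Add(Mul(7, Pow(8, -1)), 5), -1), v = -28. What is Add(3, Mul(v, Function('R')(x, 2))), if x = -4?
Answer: Rational(-83, 47) ≈ -1.7660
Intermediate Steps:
Function('R')(W, N) = Rational(8, 47) (Function('R')(W, N) = Pow(Add(Mul(7, Rational(1, 8)), 5), -1) = Pow(Add(Rational(7, 8), 5), -1) = Pow(Rational(47, 8), -1) = Rational(8, 47))
Add(3, Mul(v, Function('R')(x, 2))) = Add(3, Mul(-28, Rational(8, 47))) = Add(3, Rational(-224, 47)) = Rational(-83, 47)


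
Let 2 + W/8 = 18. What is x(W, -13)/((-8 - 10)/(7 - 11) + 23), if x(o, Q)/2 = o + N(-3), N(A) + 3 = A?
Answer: 488/55 ≈ 8.8727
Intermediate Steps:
W = 128 (W = -16 + 8*18 = -16 + 144 = 128)
N(A) = -3 + A
x(o, Q) = -12 + 2*o (x(o, Q) = 2*(o + (-3 - 3)) = 2*(o - 6) = 2*(-6 + o) = -12 + 2*o)
x(W, -13)/((-8 - 10)/(7 - 11) + 23) = (-12 + 2*128)/((-8 - 10)/(7 - 11) + 23) = (-12 + 256)/(-18/(-4) + 23) = 244/(-18*(-¼) + 23) = 244/(9/2 + 23) = 244/(55/2) = 244*(2/55) = 488/55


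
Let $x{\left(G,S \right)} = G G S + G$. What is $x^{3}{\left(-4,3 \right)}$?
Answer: $85184$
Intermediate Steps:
$x{\left(G,S \right)} = G + S G^{2}$ ($x{\left(G,S \right)} = G^{2} S + G = S G^{2} + G = G + S G^{2}$)
$x^{3}{\left(-4,3 \right)} = \left(- 4 \left(1 - 12\right)\right)^{3} = \left(\left(-4\right) \left(-11\right)\right)^{3} = 44^{3} = 85184$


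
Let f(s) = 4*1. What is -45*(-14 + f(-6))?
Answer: 450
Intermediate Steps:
f(s) = 4
-45*(-14 + f(-6)) = -45*(-14 + 4) = -45*(-10) = 450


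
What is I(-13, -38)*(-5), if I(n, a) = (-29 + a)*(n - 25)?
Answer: -12730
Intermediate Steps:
I(n, a) = (-29 + a)*(-25 + n)
I(-13, -38)*(-5) = (725 - 29*(-13) - 25*(-38) - 38*(-13))*(-5) = (725 + 377 + 950 + 494)*(-5) = 2546*(-5) = -12730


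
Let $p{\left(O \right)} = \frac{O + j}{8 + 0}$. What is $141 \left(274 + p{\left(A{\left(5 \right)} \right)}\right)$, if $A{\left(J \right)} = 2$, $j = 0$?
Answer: $\frac{154677}{4} \approx 38669.0$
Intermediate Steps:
$p{\left(O \right)} = \frac{O}{8}$ ($p{\left(O \right)} = \frac{O + 0}{8 + 0} = \frac{O}{8}$)
$141 \left(274 + p{\left(A{\left(5 \right)} \right)}\right) = 141 \left(274 + \frac{1}{8} \cdot 2\right) = 141 \left(274 + \frac{1}{4}\right) = 141 \cdot \frac{1097}{4} = \frac{154677}{4}$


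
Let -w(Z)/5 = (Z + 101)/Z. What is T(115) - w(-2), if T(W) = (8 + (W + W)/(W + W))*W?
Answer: 1575/2 ≈ 787.50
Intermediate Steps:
w(Z) = -5*(101 + Z)/Z (w(Z) = -5*(Z + 101)/Z = -5*(101 + Z)/Z)
T(W) = 9*W (T(W) = (8 + (2*W)/((2*W)))*W = (8 + (2*W)*(1/(2*W)))*W = (8 + 1)*W = 9*W)
T(115) - w(-2) = 9*115 - (-5 - 505/(-2)) = 1035 - (-5 - 505*(-½)) = 1035 - (-5 + 505/2) = 1035 - 1*495/2 = 1035 - 495/2 = 1575/2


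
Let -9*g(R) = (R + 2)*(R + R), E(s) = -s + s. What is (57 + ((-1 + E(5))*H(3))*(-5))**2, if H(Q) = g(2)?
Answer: 187489/81 ≈ 2314.7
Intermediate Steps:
E(s) = 0
g(R) = -2*R*(2 + R)/9 (g(R) = -(R + 2)*(R + R)/9 = -(2 + R)*2*R/9 = -2*R*(2 + R)/9)
H(Q) = -16/9 (H(Q) = -2/9*2*(2 + 2) = -2/9*2*4 = -16/9)
(57 + ((-1 + E(5))*H(3))*(-5))**2 = (57 + ((-1 + 0)*(-16/9))*(-5))**2 = (57 - 1*(-16/9)*(-5))**2 = (57 + (16/9)*(-5))**2 = (57 - 80/9)**2 = (433/9)**2 = 187489/81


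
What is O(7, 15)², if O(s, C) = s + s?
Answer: 196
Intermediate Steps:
O(s, C) = 2*s
O(7, 15)² = (2*7)² = 14² = 196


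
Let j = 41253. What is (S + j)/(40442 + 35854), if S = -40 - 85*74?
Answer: 11641/25432 ≈ 0.45773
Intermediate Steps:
S = -6330 (S = -40 - 6290 = -6330)
(S + j)/(40442 + 35854) = (-6330 + 41253)/(40442 + 35854) = 34923/76296 = 34923*(1/76296) = 11641/25432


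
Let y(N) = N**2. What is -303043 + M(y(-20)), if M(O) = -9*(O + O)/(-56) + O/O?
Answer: -2120394/7 ≈ -3.0291e+5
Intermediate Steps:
M(O) = 1 + 9*O/28 (M(O) = -18*O*(-1/56) + 1 = 9*O/28 + 1 = 1 + 9*O/28)
-303043 + M(y(-20)) = -303043 + (1 + (9/28)*(-20)**2) = -303043 + (1 + (9/28)*400) = -303043 + (1 + 900/7) = -303043 + 907/7 = -2120394/7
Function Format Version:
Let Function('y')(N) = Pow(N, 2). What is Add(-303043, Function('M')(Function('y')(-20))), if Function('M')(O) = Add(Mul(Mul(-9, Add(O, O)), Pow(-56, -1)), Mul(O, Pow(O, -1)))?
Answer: Rational(-2120394, 7) ≈ -3.0291e+5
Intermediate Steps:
Function('M')(O) = Add(1, Mul(Rational(9, 28), O)) (Function('M')(O) = Add(Mul(Mul(-9, Mul(2, O)), Rational(-1, 56)), 1) = Add(Mul(Mul(-18, O), Rational(-1, 56)), 1) = Add(Mul(Rational(9, 28), O), 1) = Add(1, Mul(Rational(9, 28), O)))
Add(-303043, Function('M')(Function('y')(-20))) = Add(-303043, Add(1, Mul(Rational(9, 28), Pow(-20, 2)))) = Add(-303043, Add(1, Mul(Rational(9, 28), 400))) = Add(-303043, Add(1, Rational(900, 7))) = Add(-303043, Rational(907, 7)) = Rational(-2120394, 7)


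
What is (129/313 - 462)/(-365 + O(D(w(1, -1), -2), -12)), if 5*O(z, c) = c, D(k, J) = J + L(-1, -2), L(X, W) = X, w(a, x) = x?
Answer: 722385/574981 ≈ 1.2564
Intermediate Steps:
D(k, J) = -1 + J (D(k, J) = J - 1 = -1 + J)
O(z, c) = c/5
(129/313 - 462)/(-365 + O(D(w(1, -1), -2), -12)) = (129/313 - 462)/(-365 + (1/5)*(-12)) = (129*(1/313) - 462)/(-365 - 12/5) = (129/313 - 462)/(-1837/5) = -144477/313*(-5/1837) = 722385/574981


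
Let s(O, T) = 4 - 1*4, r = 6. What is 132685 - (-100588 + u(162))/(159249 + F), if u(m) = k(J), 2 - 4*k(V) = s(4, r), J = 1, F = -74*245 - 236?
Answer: 37386322885/281766 ≈ 1.3269e+5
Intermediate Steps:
F = -18366 (F = -18130 - 236 = -18366)
s(O, T) = 0 (s(O, T) = 4 - 4 = 0)
k(V) = ½ (k(V) = ½ - ¼*0 = ½ + 0 = ½)
u(m) = ½
132685 - (-100588 + u(162))/(159249 + F) = 132685 - (-100588 + ½)/(159249 - 18366) = 132685 - (-201175)/(2*140883) = 132685 - 1*(-201175/281766) = 132685 + 201175/281766 = 37386322885/281766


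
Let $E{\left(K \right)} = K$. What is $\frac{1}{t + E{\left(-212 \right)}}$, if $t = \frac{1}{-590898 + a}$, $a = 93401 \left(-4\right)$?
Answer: $- \frac{964502}{204474425} \approx -0.004717$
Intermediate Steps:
$a = -373604$
$t = - \frac{1}{964502}$ ($t = \frac{1}{-590898 - 373604} = \frac{1}{-964502} = - \frac{1}{964502} \approx -1.0368 \cdot 10^{-6}$)
$\frac{1}{t + E{\left(-212 \right)}} = \frac{1}{- \frac{1}{964502} - 212} = \frac{1}{- \frac{204474425}{964502}} = - \frac{964502}{204474425}$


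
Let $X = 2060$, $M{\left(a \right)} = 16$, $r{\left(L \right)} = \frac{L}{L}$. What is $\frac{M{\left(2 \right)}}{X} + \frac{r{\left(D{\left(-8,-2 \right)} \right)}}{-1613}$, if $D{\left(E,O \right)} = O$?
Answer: $\frac{5937}{830695} \approx 0.007147$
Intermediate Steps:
$r{\left(L \right)} = 1$
$\frac{M{\left(2 \right)}}{X} + \frac{r{\left(D{\left(-8,-2 \right)} \right)}}{-1613} = \frac{16}{2060} + 1 \frac{1}{-1613} = 16 \cdot \frac{1}{2060} + 1 \left(- \frac{1}{1613}\right) = \frac{4}{515} - \frac{1}{1613} = \frac{5937}{830695}$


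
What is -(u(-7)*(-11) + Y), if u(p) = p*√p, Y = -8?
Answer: 8 - 77*I*√7 ≈ 8.0 - 203.72*I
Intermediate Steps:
u(p) = p^(3/2)
-(u(-7)*(-11) + Y) = -((-7)^(3/2)*(-11) - 8) = -(-7*I*√7*(-11) - 8) = -(77*I*√7 - 8) = -(-8 + 77*I*√7) = 8 - 77*I*√7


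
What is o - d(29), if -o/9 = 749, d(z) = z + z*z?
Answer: -7611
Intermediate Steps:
d(z) = z + z**2
o = -6741 (o = -9*749 = -6741)
o - d(29) = -6741 - 29*(1 + 29) = -6741 - 29*30 = -6741 - 1*870 = -6741 - 870 = -7611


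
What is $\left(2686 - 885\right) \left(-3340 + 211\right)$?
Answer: $-5635329$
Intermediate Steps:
$\left(2686 - 885\right) \left(-3340 + 211\right) = 1801 \left(-3129\right) = -5635329$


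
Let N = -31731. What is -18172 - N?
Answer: 13559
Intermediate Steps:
-18172 - N = -18172 - 1*(-31731) = -18172 + 31731 = 13559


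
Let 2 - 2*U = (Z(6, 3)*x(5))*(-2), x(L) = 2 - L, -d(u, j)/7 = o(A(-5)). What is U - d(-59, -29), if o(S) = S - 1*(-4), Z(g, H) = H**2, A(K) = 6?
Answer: 44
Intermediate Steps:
o(S) = 4 + S (o(S) = S + 4 = 4 + S)
d(u, j) = -70 (d(u, j) = -7*(4 + 6) = -7*10 = -70)
U = -26 (U = 1 - 3**2*(2 - 1*5)*(-2)/2 = 1 - 9*(2 - 5)*(-2)/2 = 1 - 9*(-3)*(-2)/2 = 1 - (-27)*(-2)/2 = 1 - 1/2*54 = 1 - 27 = -26)
U - d(-59, -29) = -26 - 1*(-70) = -26 + 70 = 44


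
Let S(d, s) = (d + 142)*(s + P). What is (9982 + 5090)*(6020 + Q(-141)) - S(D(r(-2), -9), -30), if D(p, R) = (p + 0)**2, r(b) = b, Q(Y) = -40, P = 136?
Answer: 90115084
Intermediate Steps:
D(p, R) = p**2
S(d, s) = (136 + s)*(142 + d) (S(d, s) = (d + 142)*(s + 136) = (142 + d)*(136 + s) = (136 + s)*(142 + d))
(9982 + 5090)*(6020 + Q(-141)) - S(D(r(-2), -9), -30) = (9982 + 5090)*(6020 - 40) - (19312 + 136*(-2)**2 + 142*(-30) + (-2)**2*(-30)) = 15072*5980 - (19312 + 136*4 - 4260 + 4*(-30)) = 90130560 - (19312 + 544 - 4260 - 120) = 90130560 - 1*15476 = 90130560 - 15476 = 90115084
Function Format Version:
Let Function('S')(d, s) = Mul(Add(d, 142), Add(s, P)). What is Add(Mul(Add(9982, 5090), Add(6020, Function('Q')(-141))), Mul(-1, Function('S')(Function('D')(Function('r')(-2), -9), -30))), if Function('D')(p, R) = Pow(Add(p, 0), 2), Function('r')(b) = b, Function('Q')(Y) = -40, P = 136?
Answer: 90115084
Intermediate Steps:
Function('D')(p, R) = Pow(p, 2)
Function('S')(d, s) = Mul(Add(136, s), Add(142, d)) (Function('S')(d, s) = Mul(Add(d, 142), Add(s, 136)) = Mul(Add(142, d), Add(136, s)) = Mul(Add(136, s), Add(142, d)))
Add(Mul(Add(9982, 5090), Add(6020, Function('Q')(-141))), Mul(-1, Function('S')(Function('D')(Function('r')(-2), -9), -30))) = Add(Mul(Add(9982, 5090), Add(6020, -40)), Mul(-1, Add(19312, Mul(136, Pow(-2, 2)), Mul(142, -30), Mul(Pow(-2, 2), -30)))) = Add(Mul(15072, 5980), Mul(-1, Add(19312, Mul(136, 4), -4260, Mul(4, -30)))) = Add(90130560, Mul(-1, Add(19312, 544, -4260, -120))) = Add(90130560, Mul(-1, 15476)) = Add(90130560, -15476) = 90115084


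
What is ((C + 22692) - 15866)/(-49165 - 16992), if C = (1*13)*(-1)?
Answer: -6813/66157 ≈ -0.10298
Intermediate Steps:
C = -13 (C = 13*(-1) = -13)
((C + 22692) - 15866)/(-49165 - 16992) = ((-13 + 22692) - 15866)/(-49165 - 16992) = (22679 - 15866)/(-66157) = 6813*(-1/66157) = -6813/66157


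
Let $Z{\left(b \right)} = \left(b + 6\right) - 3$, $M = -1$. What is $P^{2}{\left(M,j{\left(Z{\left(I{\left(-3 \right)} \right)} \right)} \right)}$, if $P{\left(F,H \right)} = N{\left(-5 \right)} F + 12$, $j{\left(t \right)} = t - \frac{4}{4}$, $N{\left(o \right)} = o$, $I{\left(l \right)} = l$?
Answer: $289$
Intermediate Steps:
$Z{\left(b \right)} = 3 + b$ ($Z{\left(b \right)} = \left(6 + b\right) - 3 = 3 + b$)
$j{\left(t \right)} = -1 + t$ ($j{\left(t \right)} = t - 1 = -1 + t$)
$P{\left(F,H \right)} = 12 - 5 F$ ($P{\left(F,H \right)} = - 5 F + 12 = 12 - 5 F$)
$P^{2}{\left(M,j{\left(Z{\left(I{\left(-3 \right)} \right)} \right)} \right)} = \left(12 - -5\right)^{2} = \left(12 + 5\right)^{2} = 17^{2} = 289$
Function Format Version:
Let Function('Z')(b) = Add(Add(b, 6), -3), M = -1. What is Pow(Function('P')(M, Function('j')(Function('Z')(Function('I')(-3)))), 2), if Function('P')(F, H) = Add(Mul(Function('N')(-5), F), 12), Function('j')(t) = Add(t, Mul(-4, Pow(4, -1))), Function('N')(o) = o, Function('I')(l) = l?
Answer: 289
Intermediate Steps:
Function('Z')(b) = Add(3, b) (Function('Z')(b) = Add(Add(6, b), -3) = Add(3, b))
Function('j')(t) = Add(-1, t) (Function('j')(t) = Add(t, Mul(-4, Rational(1, 4))) = Add(t, -1) = Add(-1, t))
Function('P')(F, H) = Add(12, Mul(-5, F)) (Function('P')(F, H) = Add(Mul(-5, F), 12) = Add(12, Mul(-5, F)))
Pow(Function('P')(M, Function('j')(Function('Z')(Function('I')(-3)))), 2) = Pow(Add(12, Mul(-5, -1)), 2) = Pow(Add(12, 5), 2) = Pow(17, 2) = 289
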